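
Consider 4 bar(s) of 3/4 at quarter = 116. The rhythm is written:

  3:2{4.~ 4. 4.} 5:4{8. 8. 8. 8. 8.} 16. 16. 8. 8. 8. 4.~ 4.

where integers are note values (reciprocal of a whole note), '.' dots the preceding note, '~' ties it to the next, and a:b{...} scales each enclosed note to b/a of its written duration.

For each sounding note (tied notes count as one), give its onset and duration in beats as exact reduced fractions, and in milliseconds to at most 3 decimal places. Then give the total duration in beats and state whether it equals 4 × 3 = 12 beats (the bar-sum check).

1) 0.0ms=0b +1034.483ms=2b
2) 1034.483ms=2b +517.241ms=1b
3) 1551.724ms=3b +310.345ms=3/5b
4) 1862.069ms=18/5b +310.345ms=3/5b
5) 2172.414ms=21/5b +310.345ms=3/5b
6) 2482.759ms=24/5b +310.345ms=3/5b
7) 2793.103ms=27/5b +310.345ms=3/5b
8) 3103.448ms=6b +193.966ms=3/8b
9) 3297.414ms=51/8b +193.966ms=3/8b
10) 3491.379ms=27/4b +387.931ms=3/4b
11) 3879.31ms=15/2b +387.931ms=3/4b
12) 4267.241ms=33/4b +387.931ms=3/4b
13) 4655.172ms=9b +1551.724ms=3b
Σ=12b of 12 (116bpm 3/4) — PASS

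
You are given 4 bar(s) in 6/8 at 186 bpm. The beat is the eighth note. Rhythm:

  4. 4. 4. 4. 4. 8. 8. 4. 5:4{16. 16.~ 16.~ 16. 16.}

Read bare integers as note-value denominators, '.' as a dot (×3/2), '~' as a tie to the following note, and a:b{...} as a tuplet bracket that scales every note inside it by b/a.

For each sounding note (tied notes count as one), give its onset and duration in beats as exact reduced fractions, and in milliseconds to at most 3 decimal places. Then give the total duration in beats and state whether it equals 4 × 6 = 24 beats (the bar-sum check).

1) 0.0ms=0b +967.742ms=3b
2) 967.742ms=3b +967.742ms=3b
3) 1935.484ms=6b +967.742ms=3b
4) 2903.226ms=9b +967.742ms=3b
5) 3870.968ms=12b +967.742ms=3b
6) 4838.71ms=15b +483.871ms=3/2b
7) 5322.581ms=33/2b +483.871ms=3/2b
8) 5806.452ms=18b +967.742ms=3b
9) 6774.194ms=21b +193.548ms=3/5b
10) 6967.742ms=108/5b +580.645ms=9/5b
11) 7548.387ms=117/5b +193.548ms=3/5b
Σ=24b of 24 (186bpm 6/8) — PASS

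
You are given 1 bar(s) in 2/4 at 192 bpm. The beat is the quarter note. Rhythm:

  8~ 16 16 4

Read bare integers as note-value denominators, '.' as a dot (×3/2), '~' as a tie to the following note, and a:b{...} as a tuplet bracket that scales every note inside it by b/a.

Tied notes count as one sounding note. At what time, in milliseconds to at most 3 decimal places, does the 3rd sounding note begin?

1. 0.0ms @ 0 + 234.375ms (3/4)
2. 234.375ms @ 3/4 + 78.125ms (1/4)
3. 312.5ms @ 1 + 312.5ms (1)

note 3 onset = 1b = 312.5ms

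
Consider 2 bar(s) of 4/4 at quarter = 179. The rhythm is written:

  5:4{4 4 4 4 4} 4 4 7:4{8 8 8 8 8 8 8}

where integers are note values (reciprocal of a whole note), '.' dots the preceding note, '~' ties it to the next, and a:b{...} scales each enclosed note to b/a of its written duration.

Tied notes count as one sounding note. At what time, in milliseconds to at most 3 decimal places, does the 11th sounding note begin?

1. 0.0ms @ 0 + 268.156ms (4/5)
2. 268.156ms @ 4/5 + 268.156ms (4/5)
3. 536.313ms @ 8/5 + 268.156ms (4/5)
4. 804.469ms @ 12/5 + 268.156ms (4/5)
5. 1072.626ms @ 16/5 + 268.156ms (4/5)
6. 1340.782ms @ 4 + 335.196ms (1)
7. 1675.978ms @ 5 + 335.196ms (1)
8. 2011.173ms @ 6 + 95.77ms (2/7)
9. 2106.943ms @ 44/7 + 95.77ms (2/7)
10. 2202.713ms @ 46/7 + 95.77ms (2/7)
11. 2298.484ms @ 48/7 + 95.77ms (2/7)
12. 2394.254ms @ 50/7 + 95.77ms (2/7)
13. 2490.024ms @ 52/7 + 95.77ms (2/7)
14. 2585.794ms @ 54/7 + 95.77ms (2/7)

note 11 onset = 48/7b = 2298.484ms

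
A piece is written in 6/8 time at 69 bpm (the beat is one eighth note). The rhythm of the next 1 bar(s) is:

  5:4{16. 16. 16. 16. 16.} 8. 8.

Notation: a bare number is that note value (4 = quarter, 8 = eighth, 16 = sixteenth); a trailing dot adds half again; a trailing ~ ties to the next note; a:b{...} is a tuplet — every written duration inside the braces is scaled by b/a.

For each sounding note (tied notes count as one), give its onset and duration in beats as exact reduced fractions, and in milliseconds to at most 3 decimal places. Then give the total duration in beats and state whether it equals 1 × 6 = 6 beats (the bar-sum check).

1) 0.0ms=0b +521.739ms=3/5b
2) 521.739ms=3/5b +521.739ms=3/5b
3) 1043.478ms=6/5b +521.739ms=3/5b
4) 1565.217ms=9/5b +521.739ms=3/5b
5) 2086.957ms=12/5b +521.739ms=3/5b
6) 2608.696ms=3b +1304.348ms=3/2b
7) 3913.043ms=9/2b +1304.348ms=3/2b
Σ=6b of 6 (69bpm 6/8) — PASS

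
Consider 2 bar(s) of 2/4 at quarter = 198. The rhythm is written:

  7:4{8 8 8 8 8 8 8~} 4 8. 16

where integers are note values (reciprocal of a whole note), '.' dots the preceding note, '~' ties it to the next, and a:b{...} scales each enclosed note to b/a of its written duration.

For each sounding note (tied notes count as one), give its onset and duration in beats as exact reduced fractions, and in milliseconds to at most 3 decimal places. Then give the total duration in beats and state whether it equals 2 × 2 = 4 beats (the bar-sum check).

1) 0.0ms=0b +86.58ms=2/7b
2) 86.58ms=2/7b +86.58ms=2/7b
3) 173.16ms=4/7b +86.58ms=2/7b
4) 259.74ms=6/7b +86.58ms=2/7b
5) 346.32ms=8/7b +86.58ms=2/7b
6) 432.9ms=10/7b +86.58ms=2/7b
7) 519.481ms=12/7b +389.61ms=9/7b
8) 909.091ms=3b +227.273ms=3/4b
9) 1136.364ms=15/4b +75.758ms=1/4b
Σ=4b of 4 (198bpm 2/4) — PASS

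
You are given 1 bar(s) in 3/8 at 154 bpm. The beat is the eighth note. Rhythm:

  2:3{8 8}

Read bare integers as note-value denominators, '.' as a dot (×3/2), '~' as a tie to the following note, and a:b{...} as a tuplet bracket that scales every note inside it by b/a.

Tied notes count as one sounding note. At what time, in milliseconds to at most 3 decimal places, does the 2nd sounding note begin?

1. 0.0ms @ 0 + 584.416ms (3/2)
2. 584.416ms @ 3/2 + 584.416ms (3/2)

note 2 onset = 3/2b = 584.416ms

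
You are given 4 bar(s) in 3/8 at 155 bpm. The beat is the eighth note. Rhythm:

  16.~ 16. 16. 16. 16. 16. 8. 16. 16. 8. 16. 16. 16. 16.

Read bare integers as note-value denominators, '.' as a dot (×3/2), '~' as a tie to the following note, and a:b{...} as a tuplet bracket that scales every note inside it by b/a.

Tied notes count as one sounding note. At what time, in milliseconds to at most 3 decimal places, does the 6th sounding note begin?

1. 0.0ms @ 0 + 580.645ms (3/2)
2. 580.645ms @ 3/2 + 290.323ms (3/4)
3. 870.968ms @ 9/4 + 290.323ms (3/4)
4. 1161.29ms @ 3 + 290.323ms (3/4)
5. 1451.613ms @ 15/4 + 290.323ms (3/4)
6. 1741.935ms @ 9/2 + 580.645ms (3/2)
7. 2322.581ms @ 6 + 290.323ms (3/4)
8. 2612.903ms @ 27/4 + 290.323ms (3/4)
9. 2903.226ms @ 15/2 + 580.645ms (3/2)
10. 3483.871ms @ 9 + 290.323ms (3/4)
11. 3774.194ms @ 39/4 + 290.323ms (3/4)
12. 4064.516ms @ 21/2 + 290.323ms (3/4)
13. 4354.839ms @ 45/4 + 290.323ms (3/4)

note 6 onset = 9/2b = 1741.935ms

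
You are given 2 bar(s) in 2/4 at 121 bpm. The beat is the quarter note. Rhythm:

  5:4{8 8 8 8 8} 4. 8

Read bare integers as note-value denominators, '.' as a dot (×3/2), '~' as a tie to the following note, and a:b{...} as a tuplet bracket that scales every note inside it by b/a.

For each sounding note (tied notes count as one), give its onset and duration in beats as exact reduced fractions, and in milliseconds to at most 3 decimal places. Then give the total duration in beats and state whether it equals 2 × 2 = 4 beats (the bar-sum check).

1) 0.0ms=0b +198.347ms=2/5b
2) 198.347ms=2/5b +198.347ms=2/5b
3) 396.694ms=4/5b +198.347ms=2/5b
4) 595.041ms=6/5b +198.347ms=2/5b
5) 793.388ms=8/5b +198.347ms=2/5b
6) 991.736ms=2b +743.802ms=3/2b
7) 1735.537ms=7/2b +247.934ms=1/2b
Σ=4b of 4 (121bpm 2/4) — PASS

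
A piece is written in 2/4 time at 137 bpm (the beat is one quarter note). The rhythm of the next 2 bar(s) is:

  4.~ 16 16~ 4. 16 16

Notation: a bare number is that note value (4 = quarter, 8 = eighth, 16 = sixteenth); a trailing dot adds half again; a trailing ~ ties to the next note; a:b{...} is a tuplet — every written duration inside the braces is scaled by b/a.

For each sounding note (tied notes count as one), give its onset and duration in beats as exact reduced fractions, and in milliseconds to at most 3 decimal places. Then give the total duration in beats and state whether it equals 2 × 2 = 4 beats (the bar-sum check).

1) 0.0ms=0b +766.423ms=7/4b
2) 766.423ms=7/4b +766.423ms=7/4b
3) 1532.847ms=7/2b +109.489ms=1/4b
4) 1642.336ms=15/4b +109.489ms=1/4b
Σ=4b of 4 (137bpm 2/4) — PASS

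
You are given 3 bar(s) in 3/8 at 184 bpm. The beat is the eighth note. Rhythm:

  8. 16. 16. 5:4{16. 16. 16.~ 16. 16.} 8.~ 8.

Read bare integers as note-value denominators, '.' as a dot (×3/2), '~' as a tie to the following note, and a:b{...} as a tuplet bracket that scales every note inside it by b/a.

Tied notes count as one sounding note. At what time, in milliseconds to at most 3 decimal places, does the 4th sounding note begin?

note 4 onset = 3b = 978.261ms

1. 0.0ms @ 0 + 489.13ms (3/2)
2. 489.13ms @ 3/2 + 244.565ms (3/4)
3. 733.696ms @ 9/4 + 244.565ms (3/4)
4. 978.261ms @ 3 + 195.652ms (3/5)
5. 1173.913ms @ 18/5 + 195.652ms (3/5)
6. 1369.565ms @ 21/5 + 391.304ms (6/5)
7. 1760.87ms @ 27/5 + 195.652ms (3/5)
8. 1956.522ms @ 6 + 978.261ms (3)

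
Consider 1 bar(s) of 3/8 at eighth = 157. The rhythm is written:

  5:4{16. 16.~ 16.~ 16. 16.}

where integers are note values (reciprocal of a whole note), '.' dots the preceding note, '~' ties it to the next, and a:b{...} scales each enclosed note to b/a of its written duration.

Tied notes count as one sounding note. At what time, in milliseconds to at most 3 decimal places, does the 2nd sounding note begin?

1. 0.0ms @ 0 + 229.299ms (3/5)
2. 229.299ms @ 3/5 + 687.898ms (9/5)
3. 917.197ms @ 12/5 + 229.299ms (3/5)

note 2 onset = 3/5b = 229.299ms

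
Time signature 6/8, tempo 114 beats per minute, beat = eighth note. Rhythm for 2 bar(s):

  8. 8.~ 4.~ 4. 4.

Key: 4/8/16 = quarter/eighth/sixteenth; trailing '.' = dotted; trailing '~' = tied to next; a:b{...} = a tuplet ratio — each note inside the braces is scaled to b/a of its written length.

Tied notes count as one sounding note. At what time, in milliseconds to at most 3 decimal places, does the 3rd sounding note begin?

1. 0.0ms @ 0 + 789.474ms (3/2)
2. 789.474ms @ 3/2 + 3947.368ms (15/2)
3. 4736.842ms @ 9 + 1578.947ms (3)

note 3 onset = 9b = 4736.842ms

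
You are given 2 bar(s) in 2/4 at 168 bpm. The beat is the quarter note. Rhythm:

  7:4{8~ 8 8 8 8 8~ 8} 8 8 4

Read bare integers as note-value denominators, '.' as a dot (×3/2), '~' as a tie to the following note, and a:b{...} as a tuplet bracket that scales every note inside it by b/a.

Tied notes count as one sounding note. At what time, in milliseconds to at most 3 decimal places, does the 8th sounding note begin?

1. 0.0ms @ 0 + 204.082ms (4/7)
2. 204.082ms @ 4/7 + 102.041ms (2/7)
3. 306.122ms @ 6/7 + 102.041ms (2/7)
4. 408.163ms @ 8/7 + 102.041ms (2/7)
5. 510.204ms @ 10/7 + 204.082ms (4/7)
6. 714.286ms @ 2 + 178.571ms (1/2)
7. 892.857ms @ 5/2 + 178.571ms (1/2)
8. 1071.429ms @ 3 + 357.143ms (1)

note 8 onset = 3b = 1071.429ms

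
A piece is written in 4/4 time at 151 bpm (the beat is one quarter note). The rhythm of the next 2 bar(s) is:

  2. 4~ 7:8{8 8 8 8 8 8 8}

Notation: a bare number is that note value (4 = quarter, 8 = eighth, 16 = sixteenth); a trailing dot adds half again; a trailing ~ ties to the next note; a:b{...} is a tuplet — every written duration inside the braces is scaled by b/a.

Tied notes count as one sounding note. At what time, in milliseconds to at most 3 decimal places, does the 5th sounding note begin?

note 5 onset = 40/7b = 2270.577ms

1. 0.0ms @ 0 + 1192.053ms (3)
2. 1192.053ms @ 3 + 624.409ms (11/7)
3. 1816.462ms @ 32/7 + 227.058ms (4/7)
4. 2043.519ms @ 36/7 + 227.058ms (4/7)
5. 2270.577ms @ 40/7 + 227.058ms (4/7)
6. 2497.635ms @ 44/7 + 227.058ms (4/7)
7. 2724.693ms @ 48/7 + 227.058ms (4/7)
8. 2951.75ms @ 52/7 + 227.058ms (4/7)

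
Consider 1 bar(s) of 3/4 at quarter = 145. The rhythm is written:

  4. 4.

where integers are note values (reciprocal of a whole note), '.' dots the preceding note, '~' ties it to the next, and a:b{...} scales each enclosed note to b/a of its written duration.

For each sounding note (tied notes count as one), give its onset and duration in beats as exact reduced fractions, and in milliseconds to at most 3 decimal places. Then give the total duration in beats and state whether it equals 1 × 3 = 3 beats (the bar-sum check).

1) 0.0ms=0b +620.69ms=3/2b
2) 620.69ms=3/2b +620.69ms=3/2b
Σ=3b of 3 (145bpm 3/4) — PASS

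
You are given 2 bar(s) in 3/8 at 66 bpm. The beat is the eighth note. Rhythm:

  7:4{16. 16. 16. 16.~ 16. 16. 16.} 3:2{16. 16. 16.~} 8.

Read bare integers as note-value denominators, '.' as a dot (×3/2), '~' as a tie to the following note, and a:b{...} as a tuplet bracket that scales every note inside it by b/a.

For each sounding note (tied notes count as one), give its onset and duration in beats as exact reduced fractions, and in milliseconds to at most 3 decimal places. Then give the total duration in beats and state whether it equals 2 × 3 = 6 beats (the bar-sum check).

1) 0.0ms=0b +389.61ms=3/7b
2) 389.61ms=3/7b +389.61ms=3/7b
3) 779.221ms=6/7b +389.61ms=3/7b
4) 1168.831ms=9/7b +779.221ms=6/7b
5) 1948.052ms=15/7b +389.61ms=3/7b
6) 2337.662ms=18/7b +389.61ms=3/7b
7) 2727.273ms=3b +454.545ms=1/2b
8) 3181.818ms=7/2b +454.545ms=1/2b
9) 3636.364ms=4b +1818.182ms=2b
Σ=6b of 6 (66bpm 3/8) — PASS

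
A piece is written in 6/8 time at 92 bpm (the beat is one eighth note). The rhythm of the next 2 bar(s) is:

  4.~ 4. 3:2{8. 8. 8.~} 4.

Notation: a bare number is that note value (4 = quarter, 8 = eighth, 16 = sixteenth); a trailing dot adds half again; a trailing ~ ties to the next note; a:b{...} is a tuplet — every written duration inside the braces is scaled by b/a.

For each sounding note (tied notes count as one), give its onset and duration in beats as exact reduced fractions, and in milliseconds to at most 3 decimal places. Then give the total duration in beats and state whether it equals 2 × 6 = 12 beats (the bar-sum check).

1) 0.0ms=0b +3913.043ms=6b
2) 3913.043ms=6b +652.174ms=1b
3) 4565.217ms=7b +652.174ms=1b
4) 5217.391ms=8b +2608.696ms=4b
Σ=12b of 12 (92bpm 6/8) — PASS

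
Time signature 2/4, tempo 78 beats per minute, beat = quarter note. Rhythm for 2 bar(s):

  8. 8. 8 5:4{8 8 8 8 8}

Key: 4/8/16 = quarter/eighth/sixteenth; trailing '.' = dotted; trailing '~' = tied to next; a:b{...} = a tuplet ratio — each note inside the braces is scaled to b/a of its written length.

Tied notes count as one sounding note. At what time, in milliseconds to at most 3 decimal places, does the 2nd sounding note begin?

note 2 onset = 3/4b = 576.923ms

1. 0.0ms @ 0 + 576.923ms (3/4)
2. 576.923ms @ 3/4 + 576.923ms (3/4)
3. 1153.846ms @ 3/2 + 384.615ms (1/2)
4. 1538.462ms @ 2 + 307.692ms (2/5)
5. 1846.154ms @ 12/5 + 307.692ms (2/5)
6. 2153.846ms @ 14/5 + 307.692ms (2/5)
7. 2461.538ms @ 16/5 + 307.692ms (2/5)
8. 2769.231ms @ 18/5 + 307.692ms (2/5)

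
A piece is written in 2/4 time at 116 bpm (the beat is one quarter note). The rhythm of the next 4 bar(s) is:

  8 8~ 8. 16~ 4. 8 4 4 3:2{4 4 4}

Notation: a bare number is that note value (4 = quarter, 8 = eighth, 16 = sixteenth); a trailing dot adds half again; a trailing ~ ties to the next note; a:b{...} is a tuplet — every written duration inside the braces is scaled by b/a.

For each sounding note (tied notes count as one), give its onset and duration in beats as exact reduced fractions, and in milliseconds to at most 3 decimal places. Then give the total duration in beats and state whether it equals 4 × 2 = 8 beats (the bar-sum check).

1) 0.0ms=0b +258.621ms=1/2b
2) 258.621ms=1/2b +646.552ms=5/4b
3) 905.172ms=7/4b +905.172ms=7/4b
4) 1810.345ms=7/2b +258.621ms=1/2b
5) 2068.966ms=4b +517.241ms=1b
6) 2586.207ms=5b +517.241ms=1b
7) 3103.448ms=6b +344.828ms=2/3b
8) 3448.276ms=20/3b +344.828ms=2/3b
9) 3793.103ms=22/3b +344.828ms=2/3b
Σ=8b of 8 (116bpm 2/4) — PASS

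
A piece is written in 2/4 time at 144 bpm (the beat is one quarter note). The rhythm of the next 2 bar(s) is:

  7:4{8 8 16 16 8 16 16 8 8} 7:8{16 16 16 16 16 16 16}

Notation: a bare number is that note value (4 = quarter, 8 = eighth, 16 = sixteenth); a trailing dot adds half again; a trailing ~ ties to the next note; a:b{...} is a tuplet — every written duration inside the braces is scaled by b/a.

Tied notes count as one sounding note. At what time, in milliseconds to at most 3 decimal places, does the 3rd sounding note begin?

note 3 onset = 4/7b = 238.095ms

1. 0.0ms @ 0 + 119.048ms (2/7)
2. 119.048ms @ 2/7 + 119.048ms (2/7)
3. 238.095ms @ 4/7 + 59.524ms (1/7)
4. 297.619ms @ 5/7 + 59.524ms (1/7)
5. 357.143ms @ 6/7 + 119.048ms (2/7)
6. 476.19ms @ 8/7 + 59.524ms (1/7)
7. 535.714ms @ 9/7 + 59.524ms (1/7)
8. 595.238ms @ 10/7 + 119.048ms (2/7)
9. 714.286ms @ 12/7 + 119.048ms (2/7)
10. 833.333ms @ 2 + 119.048ms (2/7)
11. 952.381ms @ 16/7 + 119.048ms (2/7)
12. 1071.429ms @ 18/7 + 119.048ms (2/7)
13. 1190.476ms @ 20/7 + 119.048ms (2/7)
14. 1309.524ms @ 22/7 + 119.048ms (2/7)
15. 1428.571ms @ 24/7 + 119.048ms (2/7)
16. 1547.619ms @ 26/7 + 119.048ms (2/7)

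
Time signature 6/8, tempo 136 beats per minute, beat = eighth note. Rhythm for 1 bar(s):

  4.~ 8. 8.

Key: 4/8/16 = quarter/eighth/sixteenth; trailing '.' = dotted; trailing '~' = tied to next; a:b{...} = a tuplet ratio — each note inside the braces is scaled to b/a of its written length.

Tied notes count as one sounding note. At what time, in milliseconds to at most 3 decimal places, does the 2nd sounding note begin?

note 2 onset = 9/2b = 1985.294ms

1. 0.0ms @ 0 + 1985.294ms (9/2)
2. 1985.294ms @ 9/2 + 661.765ms (3/2)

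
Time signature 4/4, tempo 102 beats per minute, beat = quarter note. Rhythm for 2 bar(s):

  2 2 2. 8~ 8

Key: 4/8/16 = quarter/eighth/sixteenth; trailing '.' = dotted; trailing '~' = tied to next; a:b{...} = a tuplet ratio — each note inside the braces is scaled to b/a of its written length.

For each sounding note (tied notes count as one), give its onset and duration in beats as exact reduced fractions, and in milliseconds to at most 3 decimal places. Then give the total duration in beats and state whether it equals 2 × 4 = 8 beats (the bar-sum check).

1) 0.0ms=0b +1176.471ms=2b
2) 1176.471ms=2b +1176.471ms=2b
3) 2352.941ms=4b +1764.706ms=3b
4) 4117.647ms=7b +588.235ms=1b
Σ=8b of 8 (102bpm 4/4) — PASS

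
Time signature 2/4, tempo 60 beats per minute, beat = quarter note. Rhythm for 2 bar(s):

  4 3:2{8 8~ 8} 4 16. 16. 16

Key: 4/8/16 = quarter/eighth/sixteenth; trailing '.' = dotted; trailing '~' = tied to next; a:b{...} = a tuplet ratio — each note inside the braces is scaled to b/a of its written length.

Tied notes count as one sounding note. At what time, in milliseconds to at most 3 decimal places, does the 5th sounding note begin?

1. 0.0ms @ 0 + 1000.0ms (1)
2. 1000.0ms @ 1 + 333.333ms (1/3)
3. 1333.333ms @ 4/3 + 666.667ms (2/3)
4. 2000.0ms @ 2 + 1000.0ms (1)
5. 3000.0ms @ 3 + 375.0ms (3/8)
6. 3375.0ms @ 27/8 + 375.0ms (3/8)
7. 3750.0ms @ 15/4 + 250.0ms (1/4)

note 5 onset = 3b = 3000.0ms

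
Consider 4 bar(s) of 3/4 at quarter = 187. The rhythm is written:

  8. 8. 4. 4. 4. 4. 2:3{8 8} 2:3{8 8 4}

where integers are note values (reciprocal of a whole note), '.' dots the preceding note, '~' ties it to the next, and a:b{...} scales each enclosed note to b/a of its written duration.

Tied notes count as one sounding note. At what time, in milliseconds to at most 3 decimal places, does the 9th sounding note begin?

note 9 onset = 9b = 2887.701ms

1. 0.0ms @ 0 + 240.642ms (3/4)
2. 240.642ms @ 3/4 + 240.642ms (3/4)
3. 481.283ms @ 3/2 + 481.283ms (3/2)
4. 962.567ms @ 3 + 481.283ms (3/2)
5. 1443.85ms @ 9/2 + 481.283ms (3/2)
6. 1925.134ms @ 6 + 481.283ms (3/2)
7. 2406.417ms @ 15/2 + 240.642ms (3/4)
8. 2647.059ms @ 33/4 + 240.642ms (3/4)
9. 2887.701ms @ 9 + 240.642ms (3/4)
10. 3128.342ms @ 39/4 + 240.642ms (3/4)
11. 3368.984ms @ 21/2 + 481.283ms (3/2)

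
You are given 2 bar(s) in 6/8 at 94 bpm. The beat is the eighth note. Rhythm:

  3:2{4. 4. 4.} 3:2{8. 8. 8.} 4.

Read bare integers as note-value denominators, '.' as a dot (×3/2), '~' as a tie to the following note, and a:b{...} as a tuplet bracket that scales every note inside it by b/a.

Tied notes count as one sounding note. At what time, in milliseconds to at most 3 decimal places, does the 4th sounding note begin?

1. 0.0ms @ 0 + 1276.596ms (2)
2. 1276.596ms @ 2 + 1276.596ms (2)
3. 2553.191ms @ 4 + 1276.596ms (2)
4. 3829.787ms @ 6 + 638.298ms (1)
5. 4468.085ms @ 7 + 638.298ms (1)
6. 5106.383ms @ 8 + 638.298ms (1)
7. 5744.681ms @ 9 + 1914.894ms (3)

note 4 onset = 6b = 3829.787ms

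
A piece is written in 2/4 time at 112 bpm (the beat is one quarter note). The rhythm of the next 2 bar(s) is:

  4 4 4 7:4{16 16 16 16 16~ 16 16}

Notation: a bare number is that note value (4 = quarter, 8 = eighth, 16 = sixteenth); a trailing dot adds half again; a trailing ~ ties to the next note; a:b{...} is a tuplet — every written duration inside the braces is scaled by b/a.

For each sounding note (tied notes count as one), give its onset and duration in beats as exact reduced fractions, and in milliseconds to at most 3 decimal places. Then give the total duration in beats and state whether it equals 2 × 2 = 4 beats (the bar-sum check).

1) 0.0ms=0b +535.714ms=1b
2) 535.714ms=1b +535.714ms=1b
3) 1071.429ms=2b +535.714ms=1b
4) 1607.143ms=3b +76.531ms=1/7b
5) 1683.673ms=22/7b +76.531ms=1/7b
6) 1760.204ms=23/7b +76.531ms=1/7b
7) 1836.735ms=24/7b +76.531ms=1/7b
8) 1913.265ms=25/7b +153.061ms=2/7b
9) 2066.327ms=27/7b +76.531ms=1/7b
Σ=4b of 4 (112bpm 2/4) — PASS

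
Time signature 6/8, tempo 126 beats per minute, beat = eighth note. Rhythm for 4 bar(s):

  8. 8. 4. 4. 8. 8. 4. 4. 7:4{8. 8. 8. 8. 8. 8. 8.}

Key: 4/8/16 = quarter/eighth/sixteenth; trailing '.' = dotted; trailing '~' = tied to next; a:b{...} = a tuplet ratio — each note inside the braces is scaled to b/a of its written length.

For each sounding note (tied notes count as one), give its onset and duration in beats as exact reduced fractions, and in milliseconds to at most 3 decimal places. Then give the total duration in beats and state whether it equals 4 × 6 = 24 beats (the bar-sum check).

1) 0.0ms=0b +714.286ms=3/2b
2) 714.286ms=3/2b +714.286ms=3/2b
3) 1428.571ms=3b +1428.571ms=3b
4) 2857.143ms=6b +1428.571ms=3b
5) 4285.714ms=9b +714.286ms=3/2b
6) 5000.0ms=21/2b +714.286ms=3/2b
7) 5714.286ms=12b +1428.571ms=3b
8) 7142.857ms=15b +1428.571ms=3b
9) 8571.429ms=18b +408.163ms=6/7b
10) 8979.592ms=132/7b +408.163ms=6/7b
11) 9387.755ms=138/7b +408.163ms=6/7b
12) 9795.918ms=144/7b +408.163ms=6/7b
13) 10204.082ms=150/7b +408.163ms=6/7b
14) 10612.245ms=156/7b +408.163ms=6/7b
15) 11020.408ms=162/7b +408.163ms=6/7b
Σ=24b of 24 (126bpm 6/8) — PASS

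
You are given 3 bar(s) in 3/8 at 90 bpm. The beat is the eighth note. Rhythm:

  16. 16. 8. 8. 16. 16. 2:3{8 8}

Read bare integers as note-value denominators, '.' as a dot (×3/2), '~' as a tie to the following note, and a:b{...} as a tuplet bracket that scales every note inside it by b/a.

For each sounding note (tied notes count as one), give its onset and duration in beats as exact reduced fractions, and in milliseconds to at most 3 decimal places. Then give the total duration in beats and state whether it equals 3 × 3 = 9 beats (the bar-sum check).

1) 0.0ms=0b +500.0ms=3/4b
2) 500.0ms=3/4b +500.0ms=3/4b
3) 1000.0ms=3/2b +1000.0ms=3/2b
4) 2000.0ms=3b +1000.0ms=3/2b
5) 3000.0ms=9/2b +500.0ms=3/4b
6) 3500.0ms=21/4b +500.0ms=3/4b
7) 4000.0ms=6b +1000.0ms=3/2b
8) 5000.0ms=15/2b +1000.0ms=3/2b
Σ=9b of 9 (90bpm 3/8) — PASS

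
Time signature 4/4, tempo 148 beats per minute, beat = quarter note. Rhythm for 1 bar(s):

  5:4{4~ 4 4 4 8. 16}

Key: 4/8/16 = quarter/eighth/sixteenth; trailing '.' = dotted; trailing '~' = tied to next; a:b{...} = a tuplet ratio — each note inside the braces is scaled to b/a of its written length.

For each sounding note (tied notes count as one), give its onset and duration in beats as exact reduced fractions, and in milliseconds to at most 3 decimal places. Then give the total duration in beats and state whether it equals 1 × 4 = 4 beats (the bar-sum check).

1) 0.0ms=0b +648.649ms=8/5b
2) 648.649ms=8/5b +324.324ms=4/5b
3) 972.973ms=12/5b +324.324ms=4/5b
4) 1297.297ms=16/5b +243.243ms=3/5b
5) 1540.541ms=19/5b +81.081ms=1/5b
Σ=4b of 4 (148bpm 4/4) — PASS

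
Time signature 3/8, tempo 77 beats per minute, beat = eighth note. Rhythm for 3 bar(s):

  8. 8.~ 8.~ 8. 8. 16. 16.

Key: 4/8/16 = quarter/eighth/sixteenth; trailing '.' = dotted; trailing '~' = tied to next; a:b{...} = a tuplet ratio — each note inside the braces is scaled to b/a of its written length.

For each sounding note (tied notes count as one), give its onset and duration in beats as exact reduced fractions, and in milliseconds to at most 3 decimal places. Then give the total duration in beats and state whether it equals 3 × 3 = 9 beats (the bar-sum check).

1) 0.0ms=0b +1168.831ms=3/2b
2) 1168.831ms=3/2b +3506.494ms=9/2b
3) 4675.325ms=6b +1168.831ms=3/2b
4) 5844.156ms=15/2b +584.416ms=3/4b
5) 6428.571ms=33/4b +584.416ms=3/4b
Σ=9b of 9 (77bpm 3/8) — PASS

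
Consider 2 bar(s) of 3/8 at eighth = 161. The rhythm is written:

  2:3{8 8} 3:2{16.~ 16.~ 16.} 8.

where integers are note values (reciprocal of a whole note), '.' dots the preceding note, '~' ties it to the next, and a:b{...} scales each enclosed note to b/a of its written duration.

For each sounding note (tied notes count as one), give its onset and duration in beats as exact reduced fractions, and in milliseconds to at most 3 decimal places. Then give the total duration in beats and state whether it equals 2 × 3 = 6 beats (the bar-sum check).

1) 0.0ms=0b +559.006ms=3/2b
2) 559.006ms=3/2b +559.006ms=3/2b
3) 1118.012ms=3b +559.006ms=3/2b
4) 1677.019ms=9/2b +559.006ms=3/2b
Σ=6b of 6 (161bpm 3/8) — PASS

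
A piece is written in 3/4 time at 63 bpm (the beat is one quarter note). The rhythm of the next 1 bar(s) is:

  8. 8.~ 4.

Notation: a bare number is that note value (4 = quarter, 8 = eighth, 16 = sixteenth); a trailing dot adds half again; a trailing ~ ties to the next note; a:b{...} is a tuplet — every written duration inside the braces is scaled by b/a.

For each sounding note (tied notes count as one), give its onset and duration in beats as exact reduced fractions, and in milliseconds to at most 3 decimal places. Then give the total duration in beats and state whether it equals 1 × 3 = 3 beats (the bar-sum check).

1) 0.0ms=0b +714.286ms=3/4b
2) 714.286ms=3/4b +2142.857ms=9/4b
Σ=3b of 3 (63bpm 3/4) — PASS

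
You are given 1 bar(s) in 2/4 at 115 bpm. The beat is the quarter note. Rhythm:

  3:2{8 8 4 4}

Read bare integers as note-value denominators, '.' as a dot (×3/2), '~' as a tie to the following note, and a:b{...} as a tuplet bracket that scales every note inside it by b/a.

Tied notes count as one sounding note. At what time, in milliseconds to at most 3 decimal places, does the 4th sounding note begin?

note 4 onset = 4/3b = 695.652ms

1. 0.0ms @ 0 + 173.913ms (1/3)
2. 173.913ms @ 1/3 + 173.913ms (1/3)
3. 347.826ms @ 2/3 + 347.826ms (2/3)
4. 695.652ms @ 4/3 + 347.826ms (2/3)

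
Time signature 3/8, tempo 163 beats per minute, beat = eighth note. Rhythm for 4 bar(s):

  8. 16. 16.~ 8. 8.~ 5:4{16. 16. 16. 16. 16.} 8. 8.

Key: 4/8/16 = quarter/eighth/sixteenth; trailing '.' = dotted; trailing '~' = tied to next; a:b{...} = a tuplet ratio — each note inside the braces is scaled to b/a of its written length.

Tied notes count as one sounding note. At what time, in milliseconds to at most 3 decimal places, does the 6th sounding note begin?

1. 0.0ms @ 0 + 552.147ms (3/2)
2. 552.147ms @ 3/2 + 276.074ms (3/4)
3. 828.221ms @ 9/4 + 828.221ms (9/4)
4. 1656.442ms @ 9/2 + 773.006ms (21/10)
5. 2429.448ms @ 33/5 + 220.859ms (3/5)
6. 2650.307ms @ 36/5 + 220.859ms (3/5)
7. 2871.166ms @ 39/5 + 220.859ms (3/5)
8. 3092.025ms @ 42/5 + 220.859ms (3/5)
9. 3312.883ms @ 9 + 552.147ms (3/2)
10. 3865.031ms @ 21/2 + 552.147ms (3/2)

note 6 onset = 36/5b = 2650.307ms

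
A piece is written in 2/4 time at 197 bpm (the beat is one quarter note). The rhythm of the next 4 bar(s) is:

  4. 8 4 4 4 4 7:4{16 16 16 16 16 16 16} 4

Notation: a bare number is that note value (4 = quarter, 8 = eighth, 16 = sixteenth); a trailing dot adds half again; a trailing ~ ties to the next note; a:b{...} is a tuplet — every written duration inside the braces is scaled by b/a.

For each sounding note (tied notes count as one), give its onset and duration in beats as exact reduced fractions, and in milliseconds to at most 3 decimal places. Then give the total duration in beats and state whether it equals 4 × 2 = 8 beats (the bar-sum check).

1) 0.0ms=0b +456.853ms=3/2b
2) 456.853ms=3/2b +152.284ms=1/2b
3) 609.137ms=2b +304.569ms=1b
4) 913.706ms=3b +304.569ms=1b
5) 1218.274ms=4b +304.569ms=1b
6) 1522.843ms=5b +304.569ms=1b
7) 1827.411ms=6b +43.51ms=1/7b
8) 1870.921ms=43/7b +43.51ms=1/7b
9) 1914.431ms=44/7b +43.51ms=1/7b
10) 1957.941ms=45/7b +43.51ms=1/7b
11) 2001.45ms=46/7b +43.51ms=1/7b
12) 2044.96ms=47/7b +43.51ms=1/7b
13) 2088.47ms=48/7b +43.51ms=1/7b
14) 2131.98ms=7b +304.569ms=1b
Σ=8b of 8 (197bpm 2/4) — PASS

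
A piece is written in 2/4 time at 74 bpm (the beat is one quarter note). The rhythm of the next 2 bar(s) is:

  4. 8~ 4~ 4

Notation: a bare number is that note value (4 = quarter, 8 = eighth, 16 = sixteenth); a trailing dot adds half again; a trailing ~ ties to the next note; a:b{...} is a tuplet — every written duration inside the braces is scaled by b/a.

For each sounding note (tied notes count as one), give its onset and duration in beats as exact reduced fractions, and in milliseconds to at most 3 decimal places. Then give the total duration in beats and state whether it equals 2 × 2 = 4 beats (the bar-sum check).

1) 0.0ms=0b +1216.216ms=3/2b
2) 1216.216ms=3/2b +2027.027ms=5/2b
Σ=4b of 4 (74bpm 2/4) — PASS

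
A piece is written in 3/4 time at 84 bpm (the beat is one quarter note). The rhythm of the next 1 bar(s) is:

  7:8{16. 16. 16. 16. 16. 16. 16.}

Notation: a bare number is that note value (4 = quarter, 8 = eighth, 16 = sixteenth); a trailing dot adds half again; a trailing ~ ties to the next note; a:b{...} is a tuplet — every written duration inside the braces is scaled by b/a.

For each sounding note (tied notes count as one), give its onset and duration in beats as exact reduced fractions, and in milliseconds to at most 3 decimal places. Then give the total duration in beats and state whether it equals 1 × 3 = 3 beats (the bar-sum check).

1) 0.0ms=0b +306.122ms=3/7b
2) 306.122ms=3/7b +306.122ms=3/7b
3) 612.245ms=6/7b +306.122ms=3/7b
4) 918.367ms=9/7b +306.122ms=3/7b
5) 1224.49ms=12/7b +306.122ms=3/7b
6) 1530.612ms=15/7b +306.122ms=3/7b
7) 1836.735ms=18/7b +306.122ms=3/7b
Σ=3b of 3 (84bpm 3/4) — PASS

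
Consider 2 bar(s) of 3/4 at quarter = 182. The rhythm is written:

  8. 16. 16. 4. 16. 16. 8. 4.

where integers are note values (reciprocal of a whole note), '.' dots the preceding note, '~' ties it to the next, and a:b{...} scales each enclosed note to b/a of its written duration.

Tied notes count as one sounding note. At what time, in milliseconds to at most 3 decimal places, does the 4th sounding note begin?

1. 0.0ms @ 0 + 247.253ms (3/4)
2. 247.253ms @ 3/4 + 123.626ms (3/8)
3. 370.879ms @ 9/8 + 123.626ms (3/8)
4. 494.505ms @ 3/2 + 494.505ms (3/2)
5. 989.011ms @ 3 + 123.626ms (3/8)
6. 1112.637ms @ 27/8 + 123.626ms (3/8)
7. 1236.264ms @ 15/4 + 247.253ms (3/4)
8. 1483.516ms @ 9/2 + 494.505ms (3/2)

note 4 onset = 3/2b = 494.505ms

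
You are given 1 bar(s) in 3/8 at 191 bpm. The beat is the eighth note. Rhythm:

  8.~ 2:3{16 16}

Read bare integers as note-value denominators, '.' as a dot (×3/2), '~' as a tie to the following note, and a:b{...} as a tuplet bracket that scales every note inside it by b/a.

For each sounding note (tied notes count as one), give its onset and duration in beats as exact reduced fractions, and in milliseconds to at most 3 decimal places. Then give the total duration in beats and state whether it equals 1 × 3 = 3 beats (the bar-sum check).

1) 0.0ms=0b +706.806ms=9/4b
2) 706.806ms=9/4b +235.602ms=3/4b
Σ=3b of 3 (191bpm 3/8) — PASS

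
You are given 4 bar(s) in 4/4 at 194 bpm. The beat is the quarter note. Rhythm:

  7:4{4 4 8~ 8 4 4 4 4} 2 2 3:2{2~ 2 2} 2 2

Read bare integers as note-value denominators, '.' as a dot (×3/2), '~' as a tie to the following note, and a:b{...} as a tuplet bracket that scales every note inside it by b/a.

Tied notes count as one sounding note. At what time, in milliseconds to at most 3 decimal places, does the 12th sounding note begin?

1. 0.0ms @ 0 + 176.73ms (4/7)
2. 176.73ms @ 4/7 + 176.73ms (4/7)
3. 353.461ms @ 8/7 + 176.73ms (4/7)
4. 530.191ms @ 12/7 + 176.73ms (4/7)
5. 706.922ms @ 16/7 + 176.73ms (4/7)
6. 883.652ms @ 20/7 + 176.73ms (4/7)
7. 1060.383ms @ 24/7 + 176.73ms (4/7)
8. 1237.113ms @ 4 + 618.557ms (2)
9. 1855.67ms @ 6 + 618.557ms (2)
10. 2474.227ms @ 8 + 824.742ms (8/3)
11. 3298.969ms @ 32/3 + 412.371ms (4/3)
12. 3711.34ms @ 12 + 618.557ms (2)
13. 4329.897ms @ 14 + 618.557ms (2)

note 12 onset = 12b = 3711.34ms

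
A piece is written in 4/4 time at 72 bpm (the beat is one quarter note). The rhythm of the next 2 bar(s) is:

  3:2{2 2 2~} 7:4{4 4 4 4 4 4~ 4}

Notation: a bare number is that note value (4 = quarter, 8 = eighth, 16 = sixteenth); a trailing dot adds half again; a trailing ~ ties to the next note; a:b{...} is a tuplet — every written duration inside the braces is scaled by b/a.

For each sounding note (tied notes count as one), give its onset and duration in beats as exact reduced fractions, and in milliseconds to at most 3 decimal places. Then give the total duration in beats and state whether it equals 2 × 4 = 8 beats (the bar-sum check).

1) 0.0ms=0b +1111.111ms=4/3b
2) 1111.111ms=4/3b +1111.111ms=4/3b
3) 2222.222ms=8/3b +1587.302ms=40/21b
4) 3809.524ms=32/7b +476.19ms=4/7b
5) 4285.714ms=36/7b +476.19ms=4/7b
6) 4761.905ms=40/7b +476.19ms=4/7b
7) 5238.095ms=44/7b +476.19ms=4/7b
8) 5714.286ms=48/7b +952.381ms=8/7b
Σ=8b of 8 (72bpm 4/4) — PASS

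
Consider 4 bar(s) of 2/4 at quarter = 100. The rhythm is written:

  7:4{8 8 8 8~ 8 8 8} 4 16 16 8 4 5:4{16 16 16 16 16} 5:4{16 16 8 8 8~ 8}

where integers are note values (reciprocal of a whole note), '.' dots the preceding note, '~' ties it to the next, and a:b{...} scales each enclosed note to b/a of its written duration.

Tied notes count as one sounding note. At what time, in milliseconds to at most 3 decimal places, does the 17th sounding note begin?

note 17 onset = 6b = 3600.0ms

1. 0.0ms @ 0 + 171.429ms (2/7)
2. 171.429ms @ 2/7 + 171.429ms (2/7)
3. 342.857ms @ 4/7 + 171.429ms (2/7)
4. 514.286ms @ 6/7 + 342.857ms (4/7)
5. 857.143ms @ 10/7 + 171.429ms (2/7)
6. 1028.571ms @ 12/7 + 171.429ms (2/7)
7. 1200.0ms @ 2 + 600.0ms (1)
8. 1800.0ms @ 3 + 150.0ms (1/4)
9. 1950.0ms @ 13/4 + 150.0ms (1/4)
10. 2100.0ms @ 7/2 + 300.0ms (1/2)
11. 2400.0ms @ 4 + 600.0ms (1)
12. 3000.0ms @ 5 + 120.0ms (1/5)
13. 3120.0ms @ 26/5 + 120.0ms (1/5)
14. 3240.0ms @ 27/5 + 120.0ms (1/5)
15. 3360.0ms @ 28/5 + 120.0ms (1/5)
16. 3480.0ms @ 29/5 + 120.0ms (1/5)
17. 3600.0ms @ 6 + 120.0ms (1/5)
18. 3720.0ms @ 31/5 + 120.0ms (1/5)
19. 3840.0ms @ 32/5 + 240.0ms (2/5)
20. 4080.0ms @ 34/5 + 240.0ms (2/5)
21. 4320.0ms @ 36/5 + 480.0ms (4/5)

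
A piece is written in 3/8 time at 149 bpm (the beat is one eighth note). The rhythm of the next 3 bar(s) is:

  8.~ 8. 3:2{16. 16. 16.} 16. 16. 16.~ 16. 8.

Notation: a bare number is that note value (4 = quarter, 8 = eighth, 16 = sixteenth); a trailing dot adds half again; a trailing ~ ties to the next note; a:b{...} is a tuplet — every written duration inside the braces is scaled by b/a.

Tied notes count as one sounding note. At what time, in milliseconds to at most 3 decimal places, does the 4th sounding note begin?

1. 0.0ms @ 0 + 1208.054ms (3)
2. 1208.054ms @ 3 + 201.342ms (1/2)
3. 1409.396ms @ 7/2 + 201.342ms (1/2)
4. 1610.738ms @ 4 + 201.342ms (1/2)
5. 1812.081ms @ 9/2 + 302.013ms (3/4)
6. 2114.094ms @ 21/4 + 302.013ms (3/4)
7. 2416.107ms @ 6 + 604.027ms (3/2)
8. 3020.134ms @ 15/2 + 604.027ms (3/2)

note 4 onset = 4b = 1610.738ms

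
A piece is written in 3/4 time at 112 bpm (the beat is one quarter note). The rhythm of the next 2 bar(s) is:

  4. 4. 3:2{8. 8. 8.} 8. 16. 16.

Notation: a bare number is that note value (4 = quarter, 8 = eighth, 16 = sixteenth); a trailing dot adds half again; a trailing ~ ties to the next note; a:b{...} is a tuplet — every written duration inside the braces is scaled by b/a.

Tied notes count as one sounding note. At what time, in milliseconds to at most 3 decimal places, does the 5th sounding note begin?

note 5 onset = 4b = 2142.857ms

1. 0.0ms @ 0 + 803.571ms (3/2)
2. 803.571ms @ 3/2 + 803.571ms (3/2)
3. 1607.143ms @ 3 + 267.857ms (1/2)
4. 1875.0ms @ 7/2 + 267.857ms (1/2)
5. 2142.857ms @ 4 + 267.857ms (1/2)
6. 2410.714ms @ 9/2 + 401.786ms (3/4)
7. 2812.5ms @ 21/4 + 200.893ms (3/8)
8. 3013.393ms @ 45/8 + 200.893ms (3/8)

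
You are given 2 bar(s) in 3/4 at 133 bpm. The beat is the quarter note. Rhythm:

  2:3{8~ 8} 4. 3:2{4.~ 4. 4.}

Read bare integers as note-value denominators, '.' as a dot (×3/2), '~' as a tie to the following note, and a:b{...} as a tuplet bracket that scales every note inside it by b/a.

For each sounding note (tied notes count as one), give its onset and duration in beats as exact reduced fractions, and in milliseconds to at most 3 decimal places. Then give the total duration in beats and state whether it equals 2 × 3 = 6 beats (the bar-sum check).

1) 0.0ms=0b +676.692ms=3/2b
2) 676.692ms=3/2b +676.692ms=3/2b
3) 1353.383ms=3b +902.256ms=2b
4) 2255.639ms=5b +451.128ms=1b
Σ=6b of 6 (133bpm 3/4) — PASS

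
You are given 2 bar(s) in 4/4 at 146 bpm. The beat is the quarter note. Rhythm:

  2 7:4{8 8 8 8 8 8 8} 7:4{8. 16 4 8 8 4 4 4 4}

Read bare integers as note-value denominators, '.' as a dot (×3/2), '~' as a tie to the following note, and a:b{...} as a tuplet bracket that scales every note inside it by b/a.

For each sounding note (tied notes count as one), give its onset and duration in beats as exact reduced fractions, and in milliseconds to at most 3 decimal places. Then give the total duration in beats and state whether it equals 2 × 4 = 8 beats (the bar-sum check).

1) 0.0ms=0b +821.918ms=2b
2) 821.918ms=2b +117.417ms=2/7b
3) 939.335ms=16/7b +117.417ms=2/7b
4) 1056.751ms=18/7b +117.417ms=2/7b
5) 1174.168ms=20/7b +117.417ms=2/7b
6) 1291.585ms=22/7b +117.417ms=2/7b
7) 1409.002ms=24/7b +117.417ms=2/7b
8) 1526.419ms=26/7b +117.417ms=2/7b
9) 1643.836ms=4b +176.125ms=3/7b
10) 1819.961ms=31/7b +58.708ms=1/7b
11) 1878.669ms=32/7b +234.834ms=4/7b
12) 2113.503ms=36/7b +117.417ms=2/7b
13) 2230.92ms=38/7b +117.417ms=2/7b
14) 2348.337ms=40/7b +234.834ms=4/7b
15) 2583.17ms=44/7b +234.834ms=4/7b
16) 2818.004ms=48/7b +234.834ms=4/7b
17) 3052.838ms=52/7b +234.834ms=4/7b
Σ=8b of 8 (146bpm 4/4) — PASS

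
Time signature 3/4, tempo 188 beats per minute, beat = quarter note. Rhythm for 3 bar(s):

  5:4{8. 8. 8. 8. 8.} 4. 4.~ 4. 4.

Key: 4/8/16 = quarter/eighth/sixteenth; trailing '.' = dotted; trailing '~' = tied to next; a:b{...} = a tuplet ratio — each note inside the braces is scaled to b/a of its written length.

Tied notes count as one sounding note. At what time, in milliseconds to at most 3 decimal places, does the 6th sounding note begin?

1. 0.0ms @ 0 + 191.489ms (3/5)
2. 191.489ms @ 3/5 + 191.489ms (3/5)
3. 382.979ms @ 6/5 + 191.489ms (3/5)
4. 574.468ms @ 9/5 + 191.489ms (3/5)
5. 765.957ms @ 12/5 + 191.489ms (3/5)
6. 957.447ms @ 3 + 478.723ms (3/2)
7. 1436.17ms @ 9/2 + 957.447ms (3)
8. 2393.617ms @ 15/2 + 478.723ms (3/2)

note 6 onset = 3b = 957.447ms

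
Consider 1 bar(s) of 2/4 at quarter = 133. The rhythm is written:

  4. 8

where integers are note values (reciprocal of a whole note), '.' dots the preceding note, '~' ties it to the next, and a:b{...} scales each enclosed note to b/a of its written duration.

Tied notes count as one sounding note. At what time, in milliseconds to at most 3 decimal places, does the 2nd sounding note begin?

note 2 onset = 3/2b = 676.692ms

1. 0.0ms @ 0 + 676.692ms (3/2)
2. 676.692ms @ 3/2 + 225.564ms (1/2)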